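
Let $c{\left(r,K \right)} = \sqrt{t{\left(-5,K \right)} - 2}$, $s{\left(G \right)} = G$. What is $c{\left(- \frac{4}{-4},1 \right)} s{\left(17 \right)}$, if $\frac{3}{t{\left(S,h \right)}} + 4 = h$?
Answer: $17 i \sqrt{3} \approx 29.445 i$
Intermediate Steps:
$t{\left(S,h \right)} = \frac{3}{-4 + h}$
$c{\left(r,K \right)} = \sqrt{-2 + \frac{3}{-4 + K}}$ ($c{\left(r,K \right)} = \sqrt{\frac{3}{-4 + K} - 2} = \sqrt{-2 + \frac{3}{-4 + K}}$)
$c{\left(- \frac{4}{-4},1 \right)} s{\left(17 \right)} = \sqrt{\frac{11 - 2}{-4 + 1}} \cdot 17 = \sqrt{\frac{11 - 2}{-3}} \cdot 17 = \sqrt{\left(- \frac{1}{3}\right) 9} \cdot 17 = \sqrt{-3} \cdot 17 = i \sqrt{3} \cdot 17 = 17 i \sqrt{3}$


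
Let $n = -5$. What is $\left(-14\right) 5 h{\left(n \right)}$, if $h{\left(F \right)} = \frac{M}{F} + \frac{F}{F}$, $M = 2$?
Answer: $-42$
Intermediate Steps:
$h{\left(F \right)} = 1 + \frac{2}{F}$ ($h{\left(F \right)} = \frac{2}{F} + \frac{F}{F} = \frac{2}{F} + 1 = 1 + \frac{2}{F}$)
$\left(-14\right) 5 h{\left(n \right)} = \left(-14\right) 5 \frac{2 - 5}{-5} = - 70 \left(\left(- \frac{1}{5}\right) \left(-3\right)\right) = \left(-70\right) \frac{3}{5} = -42$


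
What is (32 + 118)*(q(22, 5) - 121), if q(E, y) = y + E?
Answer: -14100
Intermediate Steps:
q(E, y) = E + y
(32 + 118)*(q(22, 5) - 121) = (32 + 118)*((22 + 5) - 121) = 150*(27 - 121) = 150*(-94) = -14100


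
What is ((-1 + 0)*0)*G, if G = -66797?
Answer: 0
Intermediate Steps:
((-1 + 0)*0)*G = ((-1 + 0)*0)*(-66797) = -1*0*(-66797) = 0*(-66797) = 0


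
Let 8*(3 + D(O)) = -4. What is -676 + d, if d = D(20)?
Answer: -1359/2 ≈ -679.50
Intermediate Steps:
D(O) = -7/2 (D(O) = -3 + (⅛)*(-4) = -3 - ½ = -7/2)
d = -7/2 ≈ -3.5000
-676 + d = -676 - 7/2 = -1359/2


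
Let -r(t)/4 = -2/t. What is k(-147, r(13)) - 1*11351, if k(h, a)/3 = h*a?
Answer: -151091/13 ≈ -11622.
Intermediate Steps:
r(t) = 8/t (r(t) = -(-8)/t = 8/t)
k(h, a) = 3*a*h (k(h, a) = 3*(h*a) = 3*(a*h) = 3*a*h)
k(-147, r(13)) - 1*11351 = 3*(8/13)*(-147) - 1*11351 = 3*(8*(1/13))*(-147) - 11351 = 3*(8/13)*(-147) - 11351 = -3528/13 - 11351 = -151091/13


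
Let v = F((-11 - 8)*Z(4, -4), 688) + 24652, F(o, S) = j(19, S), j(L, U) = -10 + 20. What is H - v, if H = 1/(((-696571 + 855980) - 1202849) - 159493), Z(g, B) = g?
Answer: -29666733647/1202933 ≈ -24662.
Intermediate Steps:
j(L, U) = 10
F(o, S) = 10
H = -1/1202933 (H = 1/((159409 - 1202849) - 159493) = 1/(-1043440 - 159493) = 1/(-1202933) = -1/1202933 ≈ -8.3130e-7)
v = 24662 (v = 10 + 24652 = 24662)
H - v = -1/1202933 - 1*24662 = -1/1202933 - 24662 = -29666733647/1202933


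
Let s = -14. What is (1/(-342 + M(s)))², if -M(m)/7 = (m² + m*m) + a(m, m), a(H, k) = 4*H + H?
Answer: 1/6739216 ≈ 1.4839e-7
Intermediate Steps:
a(H, k) = 5*H
M(m) = -35*m - 14*m² (M(m) = -7*((m² + m*m) + 5*m) = -7*((m² + m²) + 5*m) = -7*(2*m² + 5*m) = -35*m - 14*m²)
(1/(-342 + M(s)))² = (1/(-342 + 7*(-14)*(-5 - 2*(-14))))² = (1/(-342 + 7*(-14)*(-5 + 28)))² = (1/(-342 + 7*(-14)*23))² = (1/(-342 - 2254))² = (1/(-2596))² = (-1/2596)² = 1/6739216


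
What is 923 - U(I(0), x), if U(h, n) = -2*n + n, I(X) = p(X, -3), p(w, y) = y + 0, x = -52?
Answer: 871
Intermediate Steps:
p(w, y) = y
I(X) = -3
U(h, n) = -n
923 - U(I(0), x) = 923 - (-1)*(-52) = 923 - 1*52 = 923 - 52 = 871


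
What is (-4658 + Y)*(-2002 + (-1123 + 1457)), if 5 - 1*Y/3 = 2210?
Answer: 18803364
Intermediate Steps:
Y = -6615 (Y = 15 - 3*2210 = 15 - 6630 = -6615)
(-4658 + Y)*(-2002 + (-1123 + 1457)) = (-4658 - 6615)*(-2002 + (-1123 + 1457)) = -11273*(-2002 + 334) = -11273*(-1668) = 18803364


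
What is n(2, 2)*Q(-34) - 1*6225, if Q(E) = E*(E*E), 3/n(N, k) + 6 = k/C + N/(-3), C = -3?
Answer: 108393/11 ≈ 9853.9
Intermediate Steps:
n(N, k) = 3/(-6 - N/3 - k/3) (n(N, k) = 3/(-6 + (k/(-3) + N/(-3))) = 3/(-6 + (k*(-1/3) + N*(-1/3))) = 3/(-6 + (-k/3 - N/3)) = 3/(-6 + (-N/3 - k/3)) = 3/(-6 - N/3 - k/3))
Q(E) = E**3 (Q(E) = E*E**2 = E**3)
n(2, 2)*Q(-34) - 1*6225 = -9/(18 + 2 + 2)*(-34)**3 - 1*6225 = -9/22*(-39304) - 6225 = 176868/11 - 6225 = 108393/11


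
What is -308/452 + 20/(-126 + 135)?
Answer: 1567/1017 ≈ 1.5408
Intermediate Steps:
-308/452 + 20/(-126 + 135) = -308*1/452 + 20/9 = -77/113 + 20*(⅑) = -77/113 + 20/9 = 1567/1017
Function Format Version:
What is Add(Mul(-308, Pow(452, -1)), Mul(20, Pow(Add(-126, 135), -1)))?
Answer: Rational(1567, 1017) ≈ 1.5408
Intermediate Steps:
Add(Mul(-308, Pow(452, -1)), Mul(20, Pow(Add(-126, 135), -1))) = Add(Mul(-308, Rational(1, 452)), Mul(20, Pow(9, -1))) = Add(Rational(-77, 113), Mul(20, Rational(1, 9))) = Add(Rational(-77, 113), Rational(20, 9)) = Rational(1567, 1017)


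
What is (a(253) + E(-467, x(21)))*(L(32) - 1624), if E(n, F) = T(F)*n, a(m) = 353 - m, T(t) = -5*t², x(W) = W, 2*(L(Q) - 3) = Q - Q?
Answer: -1669362535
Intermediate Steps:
L(Q) = 3 (L(Q) = 3 + (Q - Q)/2 = 3 + (½)*0 = 3 + 0 = 3)
E(n, F) = -5*n*F² (E(n, F) = (-5*F²)*n = -5*n*F²)
(a(253) + E(-467, x(21)))*(L(32) - 1624) = ((353 - 1*253) - 5*(-467)*21²)*(3 - 1624) = ((353 - 253) - 5*(-467)*441)*(-1621) = (100 + 1029735)*(-1621) = 1029835*(-1621) = -1669362535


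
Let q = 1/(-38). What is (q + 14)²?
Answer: 281961/1444 ≈ 195.26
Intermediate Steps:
q = -1/38 ≈ -0.026316
(q + 14)² = (-1/38 + 14)² = (531/38)² = 281961/1444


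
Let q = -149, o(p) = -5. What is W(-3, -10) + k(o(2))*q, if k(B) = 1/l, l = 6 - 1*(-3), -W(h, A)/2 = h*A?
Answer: -689/9 ≈ -76.556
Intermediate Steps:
W(h, A) = -2*A*h (W(h, A) = -2*h*A = -2*A*h)
l = 9 (l = 6 + 3 = 9)
k(B) = 1/9
W(-3, -10) + k(o(2))*q = -2*(-10)*(-3) + (1/9)*(-149) = -60 - 149/9 = -689/9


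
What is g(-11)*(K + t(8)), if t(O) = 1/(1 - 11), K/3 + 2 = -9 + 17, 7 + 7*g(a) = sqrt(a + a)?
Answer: -179/10 + 179*I*sqrt(22)/70 ≈ -17.9 + 11.994*I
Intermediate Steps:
g(a) = -1 + sqrt(2)*sqrt(a)/7 (g(a) = -1 + sqrt(a + a)/7 = -1 + sqrt(2*a)/7 = -1 + (sqrt(2)*sqrt(a))/7 = -1 + sqrt(2)*sqrt(a)/7)
K = 18 (K = -6 + 3*(-9 + 17) = -6 + 3*8 = -6 + 24 = 18)
t(O) = -1/10 (t(O) = 1/(-10) = -1/10)
g(-11)*(K + t(8)) = (-1 + sqrt(2)*sqrt(-11)/7)*(18 - 1/10) = (-1 + sqrt(2)*(I*sqrt(11))/7)*(179/10) = (-1 + I*sqrt(22)/7)*(179/10) = -179/10 + 179*I*sqrt(22)/70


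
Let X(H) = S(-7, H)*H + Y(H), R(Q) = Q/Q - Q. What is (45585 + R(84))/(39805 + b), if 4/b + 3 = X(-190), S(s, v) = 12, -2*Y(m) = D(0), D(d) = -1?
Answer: 207716630/181709817 ≈ 1.1431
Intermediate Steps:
Y(m) = ½ (Y(m) = -½*(-1) = ½)
R(Q) = 1 - Q
X(H) = ½ + 12*H (X(H) = 12*H + ½ = ½ + 12*H)
b = -8/4565 (b = 4/(-3 + (½ + 12*(-190))) = 4/(-3 + (½ - 2280)) = 4/(-3 - 4559/2) = 4/(-4565/2) = 4*(-2/4565) = -8/4565 ≈ -0.0017525)
(45585 + R(84))/(39805 + b) = (45585 + (1 - 1*84))/(39805 - 8/4565) = (45585 + (1 - 84))/(181709817/4565) = (45585 - 83)*(4565/181709817) = 45502*(4565/181709817) = 207716630/181709817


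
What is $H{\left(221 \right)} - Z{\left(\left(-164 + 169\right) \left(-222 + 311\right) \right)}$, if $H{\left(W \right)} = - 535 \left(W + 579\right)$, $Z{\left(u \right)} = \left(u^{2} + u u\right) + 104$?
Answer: $-824154$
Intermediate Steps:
$Z{\left(u \right)} = 104 + 2 u^{2}$ ($Z{\left(u \right)} = \left(u^{2} + u^{2}\right) + 104 = 2 u^{2} + 104 = 104 + 2 u^{2}$)
$H{\left(W \right)} = -309765 - 535 W$ ($H{\left(W \right)} = - 535 \left(579 + W\right) = -309765 - 535 W$)
$H{\left(221 \right)} - Z{\left(\left(-164 + 169\right) \left(-222 + 311\right) \right)} = \left(-309765 - 118235\right) - \left(104 + 2 \left(\left(-164 + 169\right) \left(-222 + 311\right)\right)^{2}\right) = \left(-309765 - 118235\right) - \left(104 + 2 \left(5 \cdot 89\right)^{2}\right) = -428000 - \left(104 + 2 \cdot 445^{2}\right) = -428000 - \left(104 + 2 \cdot 198025\right) = -428000 - \left(104 + 396050\right) = -428000 - 396154 = -824154$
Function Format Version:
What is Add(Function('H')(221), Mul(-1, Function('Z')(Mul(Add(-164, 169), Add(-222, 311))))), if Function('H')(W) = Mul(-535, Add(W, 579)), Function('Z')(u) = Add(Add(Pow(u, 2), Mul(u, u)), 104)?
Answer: -824154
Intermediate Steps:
Function('Z')(u) = Add(104, Mul(2, Pow(u, 2))) (Function('Z')(u) = Add(Add(Pow(u, 2), Pow(u, 2)), 104) = Add(Mul(2, Pow(u, 2)), 104) = Add(104, Mul(2, Pow(u, 2))))
Function('H')(W) = Add(-309765, Mul(-535, W)) (Function('H')(W) = Mul(-535, Add(579, W)) = Add(-309765, Mul(-535, W)))
Add(Function('H')(221), Mul(-1, Function('Z')(Mul(Add(-164, 169), Add(-222, 311))))) = Add(Add(-309765, Mul(-535, 221)), Mul(-1, Add(104, Mul(2, Pow(Mul(Add(-164, 169), Add(-222, 311)), 2))))) = Add(Add(-309765, -118235), Mul(-1, Add(104, Mul(2, Pow(Mul(5, 89), 2))))) = Add(-428000, Mul(-1, Add(104, Mul(2, Pow(445, 2))))) = Add(-428000, Mul(-1, Add(104, Mul(2, 198025)))) = Add(-428000, Mul(-1, Add(104, 396050))) = Add(-428000, Mul(-1, 396154)) = Add(-428000, -396154) = -824154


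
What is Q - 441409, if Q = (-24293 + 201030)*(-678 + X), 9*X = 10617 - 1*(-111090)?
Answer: 2269745356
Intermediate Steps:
X = 13523 (X = (10617 - 1*(-111090))/9 = (10617 + 111090)/9 = (⅑)*121707 = 13523)
Q = 2270186765 (Q = (-24293 + 201030)*(-678 + 13523) = 176737*12845 = 2270186765)
Q - 441409 = 2270186765 - 441409 = 2269745356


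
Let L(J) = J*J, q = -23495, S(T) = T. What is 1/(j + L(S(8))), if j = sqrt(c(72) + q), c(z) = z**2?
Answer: 64/22407 - I*sqrt(18311)/22407 ≈ 0.0028563 - 0.0060391*I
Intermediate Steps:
L(J) = J**2
j = I*sqrt(18311) (j = sqrt(72**2 - 23495) = sqrt(5184 - 23495) = sqrt(-18311) = I*sqrt(18311) ≈ 135.32*I)
1/(j + L(S(8))) = 1/(I*sqrt(18311) + 8**2) = 1/(I*sqrt(18311) + 64) = 1/(64 + I*sqrt(18311))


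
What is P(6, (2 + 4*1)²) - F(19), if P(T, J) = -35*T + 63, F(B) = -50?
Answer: -97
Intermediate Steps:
P(T, J) = 63 - 35*T
P(6, (2 + 4*1)²) - F(19) = (63 - 35*6) - 1*(-50) = (63 - 210) + 50 = -147 + 50 = -97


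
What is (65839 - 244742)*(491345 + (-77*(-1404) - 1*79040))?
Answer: -93103446939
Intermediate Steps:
(65839 - 244742)*(491345 + (-77*(-1404) - 1*79040)) = -178903*(491345 + (108108 - 79040)) = -178903*(491345 + 29068) = -178903*520413 = -93103446939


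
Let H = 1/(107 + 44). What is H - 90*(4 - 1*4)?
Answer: 1/151 ≈ 0.0066225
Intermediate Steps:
H = 1/151 ≈ 0.0066225
H - 90*(4 - 1*4) = 1/151 - 90*(4 - 1*4) = 1/151 - 90*(4 - 4) = 1/151 - 90*0 = 1/151 + 0 = 1/151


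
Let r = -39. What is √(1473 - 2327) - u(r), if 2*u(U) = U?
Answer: 39/2 + I*√854 ≈ 19.5 + 29.223*I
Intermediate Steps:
u(U) = U/2
√(1473 - 2327) - u(r) = √(1473 - 2327) - (-39)/2 = √(-854) - 1*(-39/2) = I*√854 + 39/2 = 39/2 + I*√854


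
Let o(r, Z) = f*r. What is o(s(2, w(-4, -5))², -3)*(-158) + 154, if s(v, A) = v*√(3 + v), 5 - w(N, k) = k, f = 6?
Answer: -18806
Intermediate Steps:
w(N, k) = 5 - k
o(r, Z) = 6*r
o(s(2, w(-4, -5))², -3)*(-158) + 154 = (6*(2*√(3 + 2))²)*(-158) + 154 = (6*(2*√5)²)*(-158) + 154 = (6*20)*(-158) + 154 = 120*(-158) + 154 = -18960 + 154 = -18806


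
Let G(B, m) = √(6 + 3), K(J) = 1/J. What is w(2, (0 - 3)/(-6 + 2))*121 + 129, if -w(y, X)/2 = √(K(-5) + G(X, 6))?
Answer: 129 - 242*√70/5 ≈ -275.94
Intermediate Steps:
G(B, m) = 3 (G(B, m) = √9 = 3)
w(y, X) = -2*√70/5 (w(y, X) = -2*√(1/(-5) + 3) = -2*√(-⅕ + 3) = -2*√70/5)
w(2, (0 - 3)/(-6 + 2))*121 + 129 = -2*√70/5*121 + 129 = -242*√70/5 + 129 = 129 - 242*√70/5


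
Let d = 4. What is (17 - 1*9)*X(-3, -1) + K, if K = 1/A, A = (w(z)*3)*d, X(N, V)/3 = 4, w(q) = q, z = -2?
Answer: 2303/24 ≈ 95.958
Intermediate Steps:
X(N, V) = 12 (X(N, V) = 3*4 = 12)
A = -24 (A = -2*3*4 = -6*4 = -24)
K = -1/24 (K = 1/(-24) = -1/24 ≈ -0.041667)
(17 - 1*9)*X(-3, -1) + K = (17 - 1*9)*12 - 1/24 = (17 - 9)*12 - 1/24 = 8*12 - 1/24 = 96 - 1/24 = 2303/24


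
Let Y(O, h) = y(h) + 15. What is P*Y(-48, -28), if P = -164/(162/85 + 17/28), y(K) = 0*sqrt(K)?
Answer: -5854800/5981 ≈ -978.90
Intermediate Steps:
y(K) = 0
P = -390320/5981 (P = -164/(162*(1/85) + 17*(1/28)) = -164/(162/85 + 17/28) = -164/5981/2380 = -164*2380/5981 = -390320/5981 ≈ -65.260)
Y(O, h) = 15 (Y(O, h) = 0 + 15 = 15)
P*Y(-48, -28) = -390320/5981*15 = -5854800/5981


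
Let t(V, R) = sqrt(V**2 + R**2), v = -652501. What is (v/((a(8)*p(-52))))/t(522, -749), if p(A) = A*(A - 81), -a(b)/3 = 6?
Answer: 652501*sqrt(833485)/103758880680 ≈ 0.0057412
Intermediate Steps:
a(b) = -18 (a(b) = -3*6 = -18)
p(A) = A*(-81 + A)
t(V, R) = sqrt(R**2 + V**2)
(v/((a(8)*p(-52))))/t(522, -749) = (-652501*1/(936*(-81 - 52)))/(sqrt((-749)**2 + 522**2)) = (-652501/((-(-936)*(-133))))/(sqrt(561001 + 272484)) = (-652501/((-18*6916)))/(sqrt(833485)) = (-652501/(-124488))*(sqrt(833485)/833485) = (-652501*(-1/124488))*(sqrt(833485)/833485) = 652501*(sqrt(833485)/833485)/124488 = 652501*sqrt(833485)/103758880680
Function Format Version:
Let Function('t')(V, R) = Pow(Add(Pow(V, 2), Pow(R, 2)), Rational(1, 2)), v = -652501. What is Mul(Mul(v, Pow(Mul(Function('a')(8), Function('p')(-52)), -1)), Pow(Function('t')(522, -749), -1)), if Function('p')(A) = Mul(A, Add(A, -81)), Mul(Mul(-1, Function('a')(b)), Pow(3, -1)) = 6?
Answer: Mul(Rational(652501, 103758880680), Pow(833485, Rational(1, 2))) ≈ 0.0057412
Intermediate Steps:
Function('a')(b) = -18 (Function('a')(b) = Mul(-3, 6) = -18)
Function('p')(A) = Mul(A, Add(-81, A))
Function('t')(V, R) = Pow(Add(Pow(R, 2), Pow(V, 2)), Rational(1, 2))
Mul(Mul(v, Pow(Mul(Function('a')(8), Function('p')(-52)), -1)), Pow(Function('t')(522, -749), -1)) = Mul(Mul(-652501, Pow(Mul(-18, Mul(-52, Add(-81, -52))), -1)), Pow(Pow(Add(Pow(-749, 2), Pow(522, 2)), Rational(1, 2)), -1)) = Mul(Mul(-652501, Pow(Mul(-18, Mul(-52, -133)), -1)), Pow(Pow(Add(561001, 272484), Rational(1, 2)), -1)) = Mul(Mul(-652501, Pow(Mul(-18, 6916), -1)), Pow(Pow(833485, Rational(1, 2)), -1)) = Mul(Mul(-652501, Pow(-124488, -1)), Mul(Rational(1, 833485), Pow(833485, Rational(1, 2)))) = Mul(Mul(-652501, Rational(-1, 124488)), Mul(Rational(1, 833485), Pow(833485, Rational(1, 2)))) = Mul(Rational(652501, 124488), Mul(Rational(1, 833485), Pow(833485, Rational(1, 2)))) = Mul(Rational(652501, 103758880680), Pow(833485, Rational(1, 2)))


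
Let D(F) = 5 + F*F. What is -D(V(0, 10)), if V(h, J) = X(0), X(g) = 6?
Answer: -41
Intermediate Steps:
V(h, J) = 6
D(F) = 5 + F²
-D(V(0, 10)) = -(5 + 6²) = -(5 + 36) = -1*41 = -41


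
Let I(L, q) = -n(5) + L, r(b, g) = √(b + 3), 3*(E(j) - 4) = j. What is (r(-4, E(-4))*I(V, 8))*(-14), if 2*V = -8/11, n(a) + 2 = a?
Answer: 518*I/11 ≈ 47.091*I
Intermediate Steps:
E(j) = 4 + j/3
r(b, g) = √(3 + b)
n(a) = -2 + a
V = -4/11 (V = (-8/11)/2 = (-8*1/11)/2 = (½)*(-8/11) = -4/11 ≈ -0.36364)
I(L, q) = -3 + L (I(L, q) = -(-2 + 5) + L = -1*3 + L = -3 + L)
(r(-4, E(-4))*I(V, 8))*(-14) = (√(3 - 4)*(-3 - 4/11))*(-14) = (√(-1)*(-37/11))*(-14) = (I*(-37/11))*(-14) = -37*I/11*(-14) = 518*I/11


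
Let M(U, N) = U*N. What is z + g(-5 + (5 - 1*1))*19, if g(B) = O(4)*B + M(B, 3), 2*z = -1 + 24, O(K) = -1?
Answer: -53/2 ≈ -26.500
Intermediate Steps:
M(U, N) = N*U
z = 23/2 (z = (-1 + 24)/2 = (1/2)*23 = 23/2 ≈ 11.500)
g(B) = 2*B (g(B) = -B + 3*B = 2*B)
z + g(-5 + (5 - 1*1))*19 = 23/2 + (2*(-5 + (5 - 1*1)))*19 = 23/2 + (2*(-5 + (5 - 1)))*19 = 23/2 + (2*(-5 + 4))*19 = 23/2 + (2*(-1))*19 = 23/2 - 2*19 = 23/2 - 38 = -53/2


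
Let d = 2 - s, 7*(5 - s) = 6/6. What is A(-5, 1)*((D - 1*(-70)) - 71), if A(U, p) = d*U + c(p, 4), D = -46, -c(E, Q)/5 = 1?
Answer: -3055/7 ≈ -436.43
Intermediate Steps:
s = 34/7 (s = 5 - 6/(7*6) = 5 - ⅐*1 = 5 - ⅐ = 34/7 ≈ 4.8571)
c(E, Q) = -5 (c(E, Q) = -5*1 = -5)
d = -20/7 (d = 2 - 1*34/7 = 2 - 34/7 = -20/7 ≈ -2.8571)
A(U, p) = -5 - 20*U/7 (A(U, p) = -20*U/7 - 5 = -5 - 20*U/7)
A(-5, 1)*((D - 1*(-70)) - 71) = (-5 - 20/7*(-5))*((-46 - 1*(-70)) - 71) = (-5 + 100/7)*((-46 + 70) - 71) = 65*(24 - 71)/7 = (65/7)*(-47) = -3055/7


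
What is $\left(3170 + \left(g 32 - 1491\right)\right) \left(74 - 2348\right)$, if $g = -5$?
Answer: $-3454206$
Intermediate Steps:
$\left(3170 + \left(g 32 - 1491\right)\right) \left(74 - 2348\right) = \left(3170 - 1651\right) \left(74 - 2348\right) = \left(3170 - 1651\right) \left(-2274\right) = 1519 \left(-2274\right) = -3454206$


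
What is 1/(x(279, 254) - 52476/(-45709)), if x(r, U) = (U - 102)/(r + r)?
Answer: 12752811/18114688 ≈ 0.70400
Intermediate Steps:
x(r, U) = (-102 + U)/(2*r) (x(r, U) = (-102 + U)/((2*r)) = (-102 + U)*(1/(2*r)) = (-102 + U)/(2*r))
1/(x(279, 254) - 52476/(-45709)) = 1/((½)*(-102 + 254)/279 - 52476/(-45709)) = 1/((½)*(1/279)*152 - 52476*(-1/45709)) = 1/(76/279 + 52476/45709) = 1/(18114688/12752811) = 12752811/18114688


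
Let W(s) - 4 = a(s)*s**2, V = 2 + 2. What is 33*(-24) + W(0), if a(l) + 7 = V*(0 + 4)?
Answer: -788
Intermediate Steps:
V = 4
a(l) = 9 (a(l) = -7 + 4*(0 + 4) = -7 + 4*4 = -7 + 16 = 9)
W(s) = 4 + 9*s**2
33*(-24) + W(0) = 33*(-24) + (4 + 9*0**2) = -792 + (4 + 9*0) = -792 + (4 + 0) = -792 + 4 = -788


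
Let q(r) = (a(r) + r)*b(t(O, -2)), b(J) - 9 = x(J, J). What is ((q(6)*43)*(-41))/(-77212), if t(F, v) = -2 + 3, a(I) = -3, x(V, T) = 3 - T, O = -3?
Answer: 58179/77212 ≈ 0.75350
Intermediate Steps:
t(F, v) = 1
b(J) = 12 - J (b(J) = 9 + (3 - J) = 12 - J)
q(r) = -33 + 11*r (q(r) = (-3 + r)*(12 - 1*1) = (-3 + r)*(12 - 1) = (-3 + r)*11 = -33 + 11*r)
((q(6)*43)*(-41))/(-77212) = (((-33 + 11*6)*43)*(-41))/(-77212) = (((-33 + 66)*43)*(-41))*(-1/77212) = ((33*43)*(-41))*(-1/77212) = (1419*(-41))*(-1/77212) = -58179*(-1/77212) = 58179/77212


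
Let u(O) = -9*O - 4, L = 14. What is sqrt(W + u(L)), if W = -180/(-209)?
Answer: I*sqrt(5640910)/209 ≈ 11.364*I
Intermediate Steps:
u(O) = -4 - 9*O
W = 180/209 (W = -180*(-1/209) = 180/209 ≈ 0.86124)
sqrt(W + u(L)) = sqrt(180/209 + (-4 - 9*14)) = sqrt(180/209 + (-4 - 126)) = sqrt(180/209 - 130) = sqrt(-26990/209) = I*sqrt(5640910)/209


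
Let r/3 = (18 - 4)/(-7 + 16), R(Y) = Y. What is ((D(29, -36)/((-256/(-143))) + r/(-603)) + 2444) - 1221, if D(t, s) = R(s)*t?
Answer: 74075845/115776 ≈ 639.82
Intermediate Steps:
D(t, s) = s*t
r = 14/3 (r = 3*((18 - 4)/(-7 + 16)) = 3*(14/9) = 14/3 ≈ 4.6667)
((D(29, -36)/((-256/(-143))) + r/(-603)) + 2444) - 1221 = (((-36*29)/((-256/(-143))) + (14/3)/(-603)) + 2444) - 1221 = ((-1044/((-256*(-1/143))) + (14/3)*(-1/603)) + 2444) - 1221 = ((-1044/256/143 - 14/1809) + 2444) - 1221 = ((-1044*143/256 - 14/1809) + 2444) - 1221 = ((-37323/64 - 14/1809) + 2444) - 1221 = (-67518203/115776 + 2444) - 1221 = 215438341/115776 - 1221 = 74075845/115776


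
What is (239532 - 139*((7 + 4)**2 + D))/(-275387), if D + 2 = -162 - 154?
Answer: -266915/275387 ≈ -0.96924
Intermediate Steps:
D = -318 (D = -2 + (-162 - 154) = -2 - 316 = -318)
(239532 - 139*((7 + 4)**2 + D))/(-275387) = (239532 - 139*((7 + 4)**2 - 318))/(-275387) = (239532 - 139*(11**2 - 318))*(-1/275387) = (239532 - 139*(121 - 318))*(-1/275387) = (239532 - 139*(-197))*(-1/275387) = (239532 - 1*(-27383))*(-1/275387) = (239532 + 27383)*(-1/275387) = 266915*(-1/275387) = -266915/275387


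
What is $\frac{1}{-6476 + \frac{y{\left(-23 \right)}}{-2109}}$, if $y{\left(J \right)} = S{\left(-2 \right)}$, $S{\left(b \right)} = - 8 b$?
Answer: $- \frac{2109}{13657900} \approx -0.00015442$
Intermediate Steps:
$y{\left(J \right)} = 16$ ($y{\left(J \right)} = \left(-8\right) \left(-2\right) = 16$)
$\frac{1}{-6476 + \frac{y{\left(-23 \right)}}{-2109}} = \frac{1}{-6476 + \frac{16}{-2109}} = \frac{1}{-6476 + 16 \left(- \frac{1}{2109}\right)} = \frac{1}{-6476 - \frac{16}{2109}} = \frac{1}{- \frac{13657900}{2109}} = - \frac{2109}{13657900}$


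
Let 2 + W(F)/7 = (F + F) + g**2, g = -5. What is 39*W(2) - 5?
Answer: 7366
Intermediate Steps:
W(F) = 161 + 14*F (W(F) = -14 + 7*((F + F) + (-5)**2) = -14 + 7*(2*F + 25) = -14 + 7*(25 + 2*F) = -14 + (175 + 14*F) = 161 + 14*F)
39*W(2) - 5 = 39*(161 + 14*2) - 5 = 39*(161 + 28) - 5 = 39*189 - 5 = 7371 - 5 = 7366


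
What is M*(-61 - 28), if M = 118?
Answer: -10502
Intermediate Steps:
M*(-61 - 28) = 118*(-61 - 28) = 118*(-89) = -10502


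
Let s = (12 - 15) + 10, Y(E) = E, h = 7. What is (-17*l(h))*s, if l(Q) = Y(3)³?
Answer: -3213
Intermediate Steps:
s = 7 (s = -3 + 10 = 7)
l(Q) = 27 (l(Q) = 3³ = 27)
(-17*l(h))*s = -17*27*7 = -459*7 = -3213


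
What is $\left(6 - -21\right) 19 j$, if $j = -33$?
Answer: $-16929$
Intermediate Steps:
$\left(6 - -21\right) 19 j = \left(6 - -21\right) 19 \left(-33\right) = \left(6 + 21\right) 19 \left(-33\right) = 27 \cdot 19 \left(-33\right) = 513 \left(-33\right) = -16929$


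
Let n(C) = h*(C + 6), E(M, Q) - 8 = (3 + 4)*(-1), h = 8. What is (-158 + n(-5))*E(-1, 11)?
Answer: -150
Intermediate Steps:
E(M, Q) = 1 (E(M, Q) = 8 + (3 + 4)*(-1) = 8 + 7*(-1) = 8 - 7 = 1)
n(C) = 48 + 8*C (n(C) = 8*(C + 6) = 8*(6 + C) = 48 + 8*C)
(-158 + n(-5))*E(-1, 11) = (-158 + (48 + 8*(-5)))*1 = (-158 + (48 - 40))*1 = (-158 + 8)*1 = -150*1 = -150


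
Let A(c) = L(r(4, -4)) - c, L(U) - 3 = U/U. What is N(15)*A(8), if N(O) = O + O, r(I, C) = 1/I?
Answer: -120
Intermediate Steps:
L(U) = 4 (L(U) = 3 + U/U = 3 + 1 = 4)
N(O) = 2*O
A(c) = 4 - c
N(15)*A(8) = (2*15)*(4 - 1*8) = 30*(4 - 8) = 30*(-4) = -120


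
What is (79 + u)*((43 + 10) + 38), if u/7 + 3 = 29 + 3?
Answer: 25662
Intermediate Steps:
u = 203 (u = -21 + 7*(29 + 3) = -21 + 7*32 = -21 + 224 = 203)
(79 + u)*((43 + 10) + 38) = (79 + 203)*((43 + 10) + 38) = 282*(53 + 38) = 282*91 = 25662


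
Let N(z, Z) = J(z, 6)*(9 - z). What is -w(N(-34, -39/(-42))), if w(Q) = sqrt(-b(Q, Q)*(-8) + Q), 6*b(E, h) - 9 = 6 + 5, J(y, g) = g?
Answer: -sqrt(2562)/3 ≈ -16.872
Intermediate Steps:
N(z, Z) = 54 - 6*z (N(z, Z) = 6*(9 - z) = 54 - 6*z)
b(E, h) = 10/3 (b(E, h) = 3/2 + (6 + 5)/6 = 3/2 + (1/6)*11 = 3/2 + 11/6 = 10/3)
w(Q) = sqrt(80/3 + Q) (w(Q) = sqrt(-1*10/3*(-8) + Q) = sqrt(-10/3*(-8) + Q) = sqrt(80/3 + Q))
-w(N(-34, -39/(-42))) = -sqrt(240 + 9*(54 - 6*(-34)))/3 = -sqrt(240 + 9*(54 + 204))/3 = -sqrt(240 + 9*258)/3 = -sqrt(240 + 2322)/3 = -sqrt(2562)/3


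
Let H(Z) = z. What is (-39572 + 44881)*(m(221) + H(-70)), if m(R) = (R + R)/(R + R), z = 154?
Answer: 822895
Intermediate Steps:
H(Z) = 154
m(R) = 1 (m(R) = (2*R)/((2*R)) = (2*R)*(1/(2*R)) = 1)
(-39572 + 44881)*(m(221) + H(-70)) = (-39572 + 44881)*(1 + 154) = 5309*155 = 822895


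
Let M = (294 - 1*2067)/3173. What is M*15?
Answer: -26595/3173 ≈ -8.3817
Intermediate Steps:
M = -1773/3173 (M = (294 - 2067)*(1/3173) = -1773*1/3173 = -1773/3173 ≈ -0.55878)
M*15 = -1773/3173*15 = -26595/3173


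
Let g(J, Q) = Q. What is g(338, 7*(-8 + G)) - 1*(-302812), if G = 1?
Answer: 302763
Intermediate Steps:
g(338, 7*(-8 + G)) - 1*(-302812) = 7*(-8 + 1) - 1*(-302812) = 7*(-7) + 302812 = -49 + 302812 = 302763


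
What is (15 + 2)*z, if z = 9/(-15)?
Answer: -51/5 ≈ -10.200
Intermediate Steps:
z = -3/5 (z = 9*(-1/15) = -3/5 ≈ -0.60000)
(15 + 2)*z = (15 + 2)*(-3/5) = 17*(-3/5) = -51/5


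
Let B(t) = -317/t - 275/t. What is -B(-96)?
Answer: -37/6 ≈ -6.1667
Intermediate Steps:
B(t) = -592/t
-B(-96) = -(-592)/(-96) = -(-592)*(-1)/96 = -1*37/6 = -37/6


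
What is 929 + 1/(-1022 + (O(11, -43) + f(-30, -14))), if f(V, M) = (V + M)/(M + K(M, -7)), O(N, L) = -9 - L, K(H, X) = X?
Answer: 19233995/20704 ≈ 929.00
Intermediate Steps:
f(V, M) = (M + V)/(-7 + M) (f(V, M) = (V + M)/(M - 7) = (M + V)/(-7 + M))
929 + 1/(-1022 + (O(11, -43) + f(-30, -14))) = 929 + 1/(-1022 + ((-9 - 1*(-43)) + (-14 - 30)/(-7 - 14))) = 929 + 1/(-1022 + ((-9 + 43) - 44/(-21))) = 929 + 1/(-1022 + (34 - 1/21*(-44))) = 929 + 1/(-1022 + (34 + 44/21)) = 929 + 1/(-1022 + 758/21) = 929 + 1/(-20704/21) = 929 - 21/20704 = 19233995/20704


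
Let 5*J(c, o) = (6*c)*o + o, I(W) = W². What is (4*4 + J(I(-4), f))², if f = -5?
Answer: 6561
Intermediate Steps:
J(c, o) = o/5 + 6*c*o/5 (J(c, o) = ((6*c)*o + o)/5 = (6*c*o + o)/5 = (o + 6*c*o)/5 = o/5 + 6*c*o/5)
(4*4 + J(I(-4), f))² = (4*4 + (⅕)*(-5)*(1 + 6*(-4)²))² = (16 + (⅕)*(-5)*(1 + 6*16))² = (16 + (⅕)*(-5)*(1 + 96))² = (16 + (⅕)*(-5)*97)² = (16 - 97)² = (-81)² = 6561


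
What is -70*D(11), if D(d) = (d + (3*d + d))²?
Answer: -211750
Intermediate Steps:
D(d) = 25*d² (D(d) = (d + 4*d)² = (5*d)² = 25*d²)
-70*D(11) = -1750*11² = -1750*121 = -70*3025 = -211750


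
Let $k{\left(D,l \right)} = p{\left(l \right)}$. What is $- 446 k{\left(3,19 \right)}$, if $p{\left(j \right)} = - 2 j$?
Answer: $16948$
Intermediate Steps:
$k{\left(D,l \right)} = - 2 l$
$- 446 k{\left(3,19 \right)} = - 446 \left(\left(-2\right) 19\right) = \left(-446\right) \left(-38\right) = 16948$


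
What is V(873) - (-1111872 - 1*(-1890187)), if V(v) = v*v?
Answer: -16186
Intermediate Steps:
V(v) = v²
V(873) - (-1111872 - 1*(-1890187)) = 873² - (-1111872 - 1*(-1890187)) = 762129 - (-1111872 + 1890187) = 762129 - 1*778315 = 762129 - 778315 = -16186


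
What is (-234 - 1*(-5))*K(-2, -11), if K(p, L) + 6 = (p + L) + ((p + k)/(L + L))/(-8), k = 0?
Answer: 383117/88 ≈ 4353.6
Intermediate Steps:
K(p, L) = -6 + L + p - p/(16*L) (K(p, L) = -6 + ((p + L) + ((p + 0)/(L + L))/(-8)) = -6 + ((L + p) + (p/((2*L)))*(-1/8)) = -6 + ((L + p) + (p*(1/(2*L)))*(-1/8)) = -6 + ((L + p) + (p/(2*L))*(-1/8)) = -6 + ((L + p) - p/(16*L)) = -6 + (L + p - p/(16*L)) = -6 + L + p - p/(16*L))
(-234 - 1*(-5))*K(-2, -11) = (-234 - 1*(-5))*(-6 - 11 - 2 - 1/16*(-2)/(-11)) = (-234 + 5)*(-6 - 11 - 2 - 1/16*(-2)*(-1/11)) = -229*(-6 - 11 - 2 - 1/88) = -229*(-1673/88) = 383117/88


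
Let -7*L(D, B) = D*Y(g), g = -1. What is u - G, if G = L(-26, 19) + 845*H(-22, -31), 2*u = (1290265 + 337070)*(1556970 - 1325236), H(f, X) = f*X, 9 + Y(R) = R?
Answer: 1319876937345/7 ≈ 1.8855e+11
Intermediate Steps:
Y(R) = -9 + R
H(f, X) = X*f
L(D, B) = 10*D/7 (L(D, B) = -D*(-9 - 1)/7 = -D*(-10)/7 = -(-10)*D/7 = 10*D/7)
u = 188554424445 (u = ((1290265 + 337070)*(1556970 - 1325236))/2 = (1627335*231734)/2 = (½)*377108848890 = 188554424445)
G = 4033770/7 (G = (10/7)*(-26) + 845*(-31*(-22)) = -260/7 + 845*682 = -260/7 + 576290 = 4033770/7 ≈ 5.7625e+5)
u - G = 188554424445 - 1*4033770/7 = 188554424445 - 4033770/7 = 1319876937345/7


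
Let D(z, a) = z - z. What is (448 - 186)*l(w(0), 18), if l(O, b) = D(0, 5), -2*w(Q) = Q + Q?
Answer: 0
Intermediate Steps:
w(Q) = -Q (w(Q) = -(Q + Q)/2 = -Q)
D(z, a) = 0
l(O, b) = 0
(448 - 186)*l(w(0), 18) = (448 - 186)*0 = 262*0 = 0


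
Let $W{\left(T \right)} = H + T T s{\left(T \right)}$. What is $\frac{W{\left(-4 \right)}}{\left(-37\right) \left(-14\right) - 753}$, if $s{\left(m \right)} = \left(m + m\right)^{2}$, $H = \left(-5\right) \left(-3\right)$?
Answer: $- \frac{1039}{235} \approx -4.4213$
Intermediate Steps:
$H = 15$
$s{\left(m \right)} = 4 m^{2}$ ($s{\left(m \right)} = \left(2 m\right)^{2} = 4 m^{2}$)
$W{\left(T \right)} = 15 + 4 T^{4}$ ($W{\left(T \right)} = 15 + T T 4 T^{2} = 15 + T^{2} \cdot 4 T^{2} = 15 + 4 T^{4}$)
$\frac{W{\left(-4 \right)}}{\left(-37\right) \left(-14\right) - 753} = \frac{15 + 4 \left(-4\right)^{4}}{\left(-37\right) \left(-14\right) - 753} = \frac{15 + 4 \cdot 256}{518 - 753} = \frac{15 + 1024}{-235} = \left(- \frac{1}{235}\right) 1039 = - \frac{1039}{235}$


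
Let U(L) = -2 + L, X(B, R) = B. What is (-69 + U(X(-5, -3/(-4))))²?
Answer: 5776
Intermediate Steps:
(-69 + U(X(-5, -3/(-4))))² = (-69 + (-2 - 5))² = (-69 - 7)² = (-76)² = 5776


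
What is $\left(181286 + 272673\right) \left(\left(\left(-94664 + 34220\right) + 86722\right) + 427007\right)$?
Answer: $205772805315$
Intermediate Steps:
$\left(181286 + 272673\right) \left(\left(\left(-94664 + 34220\right) + 86722\right) + 427007\right) = 453959 \left(\left(-60444 + 86722\right) + 427007\right) = 453959 \left(26278 + 427007\right) = 453959 \cdot 453285 = 205772805315$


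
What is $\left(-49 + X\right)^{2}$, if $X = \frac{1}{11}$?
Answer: $\frac{289444}{121} \approx 2392.1$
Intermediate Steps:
$X = \frac{1}{11} \approx 0.090909$
$\left(-49 + X\right)^{2} = \left(-49 + \frac{1}{11}\right)^{2} = \left(- \frac{538}{11}\right)^{2} = \frac{289444}{121}$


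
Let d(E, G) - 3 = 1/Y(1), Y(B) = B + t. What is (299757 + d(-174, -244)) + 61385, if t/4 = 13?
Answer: 19140686/53 ≈ 3.6115e+5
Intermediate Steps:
t = 52 (t = 4*13 = 52)
Y(B) = 52 + B (Y(B) = B + 52 = 52 + B)
d(E, G) = 160/53 (d(E, G) = 3 + 1/(52 + 1) = 3 + 1/53 = 160/53)
(299757 + d(-174, -244)) + 61385 = (299757 + 160/53) + 61385 = 15887281/53 + 61385 = 19140686/53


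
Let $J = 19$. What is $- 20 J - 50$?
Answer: $-430$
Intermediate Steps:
$- 20 J - 50 = \left(-20\right) 19 - 50 = -380 - 50 = -430$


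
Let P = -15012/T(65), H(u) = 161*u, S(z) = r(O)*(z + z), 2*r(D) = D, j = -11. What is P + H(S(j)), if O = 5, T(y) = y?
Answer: -590587/65 ≈ -9086.0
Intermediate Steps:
r(D) = D/2
S(z) = 5*z (S(z) = ((½)*5)*(z + z) = 5*(2*z)/2 = 5*z)
P = -15012/65 ≈ -230.95
P + H(S(j)) = -15012/65 + 161*(5*(-11)) = -15012/65 + 161*(-55) = -15012/65 - 8855 = -590587/65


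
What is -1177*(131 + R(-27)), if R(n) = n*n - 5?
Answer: -1006335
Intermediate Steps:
R(n) = -5 + n² (R(n) = n² - 5 = -5 + n²)
-1177*(131 + R(-27)) = -1177*(131 + (-5 + (-27)²)) = -1177*(131 + (-5 + 729)) = -1177*(131 + 724) = -1177*855 = -1006335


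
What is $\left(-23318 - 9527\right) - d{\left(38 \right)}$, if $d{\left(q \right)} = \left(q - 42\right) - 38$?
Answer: $-32803$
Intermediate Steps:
$d{\left(q \right)} = -80 + q$ ($d{\left(q \right)} = \left(-42 + q\right) - 38 = -80 + q$)
$\left(-23318 - 9527\right) - d{\left(38 \right)} = \left(-23318 - 9527\right) - \left(-80 + 38\right) = -32845 - -42 = -32845 + 42 = -32803$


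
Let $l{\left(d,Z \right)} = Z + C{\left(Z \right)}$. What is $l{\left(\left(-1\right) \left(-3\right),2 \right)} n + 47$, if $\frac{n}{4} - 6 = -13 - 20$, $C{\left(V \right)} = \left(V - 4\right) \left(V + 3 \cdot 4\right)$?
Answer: $2855$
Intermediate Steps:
$C{\left(V \right)} = \left(-4 + V\right) \left(12 + V\right)$ ($C{\left(V \right)} = \left(-4 + V\right) \left(V + 12\right) = \left(-4 + V\right) \left(12 + V\right)$)
$l{\left(d,Z \right)} = -48 + Z^{2} + 9 Z$ ($l{\left(d,Z \right)} = Z + \left(-48 + Z^{2} + 8 Z\right) = -48 + Z^{2} + 9 Z$)
$n = -108$ ($n = 24 + 4 \left(-13 - 20\right) = 24 + 4 \left(-33\right) = 24 - 132 = -108$)
$l{\left(\left(-1\right) \left(-3\right),2 \right)} n + 47 = \left(-48 + 2^{2} + 9 \cdot 2\right) \left(-108\right) + 47 = \left(-48 + 4 + 18\right) \left(-108\right) + 47 = \left(-26\right) \left(-108\right) + 47 = 2808 + 47 = 2855$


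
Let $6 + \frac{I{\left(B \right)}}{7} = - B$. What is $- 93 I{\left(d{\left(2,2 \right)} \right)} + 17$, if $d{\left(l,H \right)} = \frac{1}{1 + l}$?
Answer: $4140$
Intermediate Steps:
$I{\left(B \right)} = -42 - 7 B$ ($I{\left(B \right)} = -42 + 7 \left(- B\right) = -42 - 7 B$)
$- 93 I{\left(d{\left(2,2 \right)} \right)} + 17 = - 93 \left(-42 - \frac{7}{1 + 2}\right) + 17 = - 93 \left(-42 - \frac{7}{3}\right) + 17 = \left(-93\right) \left(- \frac{133}{3}\right) + 17 = 4123 + 17 = 4140$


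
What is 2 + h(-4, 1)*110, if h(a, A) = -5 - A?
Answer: -658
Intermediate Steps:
2 + h(-4, 1)*110 = 2 + (-5 - 1*1)*110 = 2 + (-5 - 1)*110 = 2 - 6*110 = 2 - 660 = -658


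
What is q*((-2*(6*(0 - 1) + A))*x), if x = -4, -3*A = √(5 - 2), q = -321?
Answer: 15408 + 856*√3 ≈ 16891.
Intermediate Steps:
A = -√3/3 (A = -√(5 - 2)/3 = -√3/3 ≈ -0.57735)
q*((-2*(6*(0 - 1) + A))*x) = -321*(-2*(6*(0 - 1) - √3/3))*(-4) = -321*(-2*(6*(-1) - √3/3))*(-4) = -321*(-2*(-6 - √3/3))*(-4) = -321*(12 + 2*√3/3)*(-4) = -321*(-48 - 8*√3/3) = 15408 + 856*√3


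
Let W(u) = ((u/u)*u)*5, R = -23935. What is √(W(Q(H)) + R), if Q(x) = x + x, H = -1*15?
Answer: I*√24085 ≈ 155.19*I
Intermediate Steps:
H = -15
Q(x) = 2*x
W(u) = 5*u (W(u) = (1*u)*5 = u*5 = 5*u)
√(W(Q(H)) + R) = √(5*(2*(-15)) - 23935) = √(5*(-30) - 23935) = √(-150 - 23935) = √(-24085) = I*√24085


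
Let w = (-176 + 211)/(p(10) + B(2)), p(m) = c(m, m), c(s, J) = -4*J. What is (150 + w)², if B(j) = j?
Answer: 32092225/1444 ≈ 22225.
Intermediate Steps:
p(m) = -4*m
w = -35/38 (w = (-176 + 211)/(-4*10 + 2) = 35/(-40 + 2) = 35/(-38) = 35*(-1/38) = -35/38 ≈ -0.92105)
(150 + w)² = (150 - 35/38)² = (5665/38)² = 32092225/1444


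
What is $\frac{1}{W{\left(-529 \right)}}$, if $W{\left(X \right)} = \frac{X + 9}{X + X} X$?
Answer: $- \frac{1}{260} \approx -0.0038462$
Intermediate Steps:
$W{\left(X \right)} = \frac{9}{2} + \frac{X}{2}$ ($W{\left(X \right)} = \frac{9 + X}{2 X} X = \frac{9}{2} + \frac{X}{2}$)
$\frac{1}{W{\left(-529 \right)}} = \frac{1}{\frac{9}{2} + \frac{1}{2} \left(-529\right)} = \frac{1}{\frac{9}{2} - \frac{529}{2}} = \frac{1}{-260} = - \frac{1}{260}$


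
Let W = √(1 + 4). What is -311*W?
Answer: -311*√5 ≈ -695.42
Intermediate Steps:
W = √5 ≈ 2.2361
-311*W = -311*√5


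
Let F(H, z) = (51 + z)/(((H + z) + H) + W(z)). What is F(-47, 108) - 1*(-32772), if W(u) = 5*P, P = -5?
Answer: 360333/11 ≈ 32758.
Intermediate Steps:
W(u) = -25 (W(u) = 5*(-5) = -25)
F(H, z) = (51 + z)/(-25 + z + 2*H) (F(H, z) = (51 + z)/(((H + z) + H) - 25) = (51 + z)/((z + 2*H) - 25) = (51 + z)/(-25 + z + 2*H))
F(-47, 108) - 1*(-32772) = (51 + 108)/(-25 + 108 + 2*(-47)) - 1*(-32772) = 159/(-25 + 108 - 94) + 32772 = 159/(-11) + 32772 = -1/11*159 + 32772 = -159/11 + 32772 = 360333/11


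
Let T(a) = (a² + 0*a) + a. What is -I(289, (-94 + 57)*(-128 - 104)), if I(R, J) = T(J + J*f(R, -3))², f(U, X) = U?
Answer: -38401764180016905345081600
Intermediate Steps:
T(a) = a + a² (T(a) = (a² + 0) + a = a² + a = a + a²)
I(R, J) = (J + J*R)²*(1 + J + J*R)² (I(R, J) = ((J + J*R)*(1 + (J + J*R)))² = ((J + J*R)*(1 + J + J*R))² = (J + J*R)²*(1 + J + J*R)²)
-I(289, (-94 + 57)*(-128 - 104)) = -((-94 + 57)*(-128 - 104))²*(1 + 289)²*(1 + ((-94 + 57)*(-128 - 104))*(1 + 289))² = -(-37*(-232))²*290²*(1 - 37*(-232)*290)² = -8584²*84100*(1 + 8584*290)² = -73685056*84100*(1 + 2489360)² = -73685056*84100*2489361² = -73685056*84100*6196918188321 = -1*38401764180016905345081600 = -38401764180016905345081600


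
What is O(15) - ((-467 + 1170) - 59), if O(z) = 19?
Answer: -625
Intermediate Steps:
O(15) - ((-467 + 1170) - 59) = 19 - ((-467 + 1170) - 59) = 19 - (703 - 59) = 19 - 1*644 = 19 - 644 = -625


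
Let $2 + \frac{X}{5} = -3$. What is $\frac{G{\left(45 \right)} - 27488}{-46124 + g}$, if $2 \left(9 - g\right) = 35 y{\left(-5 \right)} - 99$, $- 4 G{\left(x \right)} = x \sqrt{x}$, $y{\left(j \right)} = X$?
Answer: $\frac{6872}{11407} + \frac{135 \sqrt{5}}{182512} \approx 0.60409$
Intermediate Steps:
$X = -25$ ($X = -10 + 5 \left(-3\right) = -10 - 15 = -25$)
$y{\left(j \right)} = -25$
$G{\left(x \right)} = - \frac{x^{\frac{3}{2}}}{4}$ ($G{\left(x \right)} = - \frac{x \sqrt{x}}{4} = - \frac{x^{\frac{3}{2}}}{4}$)
$g = 496$ ($g = 9 - \frac{35 \left(-25\right) - 99}{2} = 9 - \frac{-875 - 99}{2} = 9 - -487 = 9 + 487 = 496$)
$\frac{G{\left(45 \right)} - 27488}{-46124 + g} = \frac{- \frac{45^{\frac{3}{2}}}{4} - 27488}{-46124 + 496} = \frac{- \frac{135 \sqrt{5}}{4} - 27488}{-45628} = \left(- \frac{135 \sqrt{5}}{4} - 27488\right) \left(- \frac{1}{45628}\right) = \left(-27488 - \frac{135 \sqrt{5}}{4}\right) \left(- \frac{1}{45628}\right) = \frac{6872}{11407} + \frac{135 \sqrt{5}}{182512}$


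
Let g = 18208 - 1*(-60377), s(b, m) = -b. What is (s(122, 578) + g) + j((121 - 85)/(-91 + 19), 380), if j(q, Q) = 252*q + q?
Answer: 156673/2 ≈ 78337.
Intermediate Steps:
j(q, Q) = 253*q
g = 78585 (g = 18208 + 60377 = 78585)
(s(122, 578) + g) + j((121 - 85)/(-91 + 19), 380) = (-1*122 + 78585) + 253*((121 - 85)/(-91 + 19)) = (-122 + 78585) + 253*(36/(-72)) = 78463 + 253*(36*(-1/72)) = 78463 + 253*(-1/2) = 78463 - 253/2 = 156673/2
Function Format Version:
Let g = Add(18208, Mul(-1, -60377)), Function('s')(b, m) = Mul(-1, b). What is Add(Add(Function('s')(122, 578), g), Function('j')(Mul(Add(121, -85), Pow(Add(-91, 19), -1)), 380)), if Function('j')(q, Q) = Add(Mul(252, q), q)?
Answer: Rational(156673, 2) ≈ 78337.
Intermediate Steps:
Function('j')(q, Q) = Mul(253, q)
g = 78585 (g = Add(18208, 60377) = 78585)
Add(Add(Function('s')(122, 578), g), Function('j')(Mul(Add(121, -85), Pow(Add(-91, 19), -1)), 380)) = Add(Add(Mul(-1, 122), 78585), Mul(253, Mul(Add(121, -85), Pow(Add(-91, 19), -1)))) = Add(Add(-122, 78585), Mul(253, Mul(36, Pow(-72, -1)))) = Add(78463, Mul(253, Mul(36, Rational(-1, 72)))) = Add(78463, Mul(253, Rational(-1, 2))) = Add(78463, Rational(-253, 2)) = Rational(156673, 2)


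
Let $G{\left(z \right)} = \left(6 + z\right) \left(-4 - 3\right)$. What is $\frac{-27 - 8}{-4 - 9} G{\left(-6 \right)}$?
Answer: $0$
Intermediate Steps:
$G{\left(z \right)} = -42 - 7 z$ ($G{\left(z \right)} = \left(6 + z\right) \left(-7\right) = -42 - 7 z$)
$\frac{-27 - 8}{-4 - 9} G{\left(-6 \right)} = \frac{-27 - 8}{-4 - 9} \left(-42 - -42\right) = - \frac{35}{-4 - 9} \left(-42 + 42\right) = - \frac{35}{-13} \cdot 0 = \left(-35\right) \left(- \frac{1}{13}\right) 0 = \frac{35}{13} \cdot 0 = 0$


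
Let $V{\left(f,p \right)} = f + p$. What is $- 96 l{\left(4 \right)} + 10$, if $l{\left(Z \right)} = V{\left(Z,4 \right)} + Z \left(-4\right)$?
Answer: $778$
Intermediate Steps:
$l{\left(Z \right)} = 4 - 3 Z$ ($l{\left(Z \right)} = \left(Z + 4\right) + Z \left(-4\right) = \left(4 + Z\right) - 4 Z = 4 - 3 Z$)
$- 96 l{\left(4 \right)} + 10 = - 96 \left(4 - 12\right) + 10 = \left(-96\right) \left(-8\right) + 10 = 768 + 10 = 778$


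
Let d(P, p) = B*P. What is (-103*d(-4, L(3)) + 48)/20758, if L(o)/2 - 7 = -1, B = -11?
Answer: -2242/10379 ≈ -0.21601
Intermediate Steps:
L(o) = 12 (L(o) = 14 + 2*(-1) = 14 - 2 = 12)
d(P, p) = -11*P
(-103*d(-4, L(3)) + 48)/20758 = (-(-1133)*(-4) + 48)/20758 = (-103*44 + 48)*(1/20758) = (-4532 + 48)*(1/20758) = -4484*1/20758 = -2242/10379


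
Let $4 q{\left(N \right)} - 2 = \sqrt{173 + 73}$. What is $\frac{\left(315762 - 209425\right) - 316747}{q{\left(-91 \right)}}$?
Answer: $\frac{841640}{121} - \frac{420820 \sqrt{246}}{121} \approx -47592.0$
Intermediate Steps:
$q{\left(N \right)} = \frac{1}{2} + \frac{\sqrt{246}}{4}$ ($q{\left(N \right)} = \frac{1}{2} + \frac{\sqrt{173 + 73}}{4} = \frac{1}{2} + \frac{\sqrt{246}}{4}$)
$\frac{\left(315762 - 209425\right) - 316747}{q{\left(-91 \right)}} = \frac{\left(315762 - 209425\right) - 316747}{\frac{1}{2} + \frac{\sqrt{246}}{4}} = \frac{106337 - 316747}{\frac{1}{2} + \frac{\sqrt{246}}{4}} = - \frac{210410}{\frac{1}{2} + \frac{\sqrt{246}}{4}}$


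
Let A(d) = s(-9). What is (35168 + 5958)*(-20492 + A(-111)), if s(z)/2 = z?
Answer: -843494260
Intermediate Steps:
s(z) = 2*z
A(d) = -18 (A(d) = 2*(-9) = -18)
(35168 + 5958)*(-20492 + A(-111)) = (35168 + 5958)*(-20492 - 18) = 41126*(-20510) = -843494260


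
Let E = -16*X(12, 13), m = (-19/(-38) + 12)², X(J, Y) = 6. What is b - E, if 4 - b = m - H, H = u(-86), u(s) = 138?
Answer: 327/4 ≈ 81.750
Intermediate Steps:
H = 138
m = 625/4 (m = (-19*(-1/38) + 12)² = (½ + 12)² = (25/2)² = 625/4 ≈ 156.25)
E = -96 (E = -16*6 = -96)
b = -57/4 (b = 4 - (625/4 - 1*138) = 4 - (625/4 - 138) = 4 - 1*73/4 = 4 - 73/4 = -57/4 ≈ -14.250)
b - E = -57/4 - 1*(-96) = -57/4 + 96 = 327/4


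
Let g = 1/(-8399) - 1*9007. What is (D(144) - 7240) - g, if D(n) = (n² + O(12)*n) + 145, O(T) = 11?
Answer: 203524569/8399 ≈ 24232.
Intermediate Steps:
D(n) = 145 + n² + 11*n (D(n) = (n² + 11*n) + 145 = 145 + n² + 11*n)
g = -75649794/8399 (g = -1/8399 - 9007 = -75649794/8399 ≈ -9007.0)
(D(144) - 7240) - g = ((145 + 144² + 11*144) - 7240) - 1*(-75649794/8399) = ((145 + 20736 + 1584) - 7240) + 75649794/8399 = (22465 - 7240) + 75649794/8399 = 15225 + 75649794/8399 = 203524569/8399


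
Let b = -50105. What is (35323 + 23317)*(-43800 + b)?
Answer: -5506589200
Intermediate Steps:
(35323 + 23317)*(-43800 + b) = (35323 + 23317)*(-43800 - 50105) = 58640*(-93905) = -5506589200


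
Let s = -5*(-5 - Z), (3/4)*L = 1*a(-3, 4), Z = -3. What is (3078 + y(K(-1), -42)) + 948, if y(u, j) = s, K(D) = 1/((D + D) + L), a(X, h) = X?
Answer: 4036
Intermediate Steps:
L = -4 (L = 4*(1*(-3))/3 = (4/3)*(-3) = -4)
K(D) = 1/(-4 + 2*D) (K(D) = 1/((D + D) - 4) = 1/(2*D - 4) = 1/(-4 + 2*D))
s = 10 (s = -5*(-5 - 1*(-3)) = -5*(-5 + 3) = -5*(-2) = 10)
y(u, j) = 10
(3078 + y(K(-1), -42)) + 948 = (3078 + 10) + 948 = 3088 + 948 = 4036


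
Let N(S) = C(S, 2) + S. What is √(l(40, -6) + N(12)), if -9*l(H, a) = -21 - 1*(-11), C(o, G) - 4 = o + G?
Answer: 2*√70/3 ≈ 5.5777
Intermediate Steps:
C(o, G) = 4 + G + o (C(o, G) = 4 + (o + G) = 4 + (G + o) = 4 + G + o)
l(H, a) = 10/9 (l(H, a) = -(-21 - 1*(-11))/9 = -(-21 + 11)/9 = -⅑*(-10) = 10/9)
N(S) = 6 + 2*S (N(S) = (4 + 2 + S) + S = (6 + S) + S = 6 + 2*S)
√(l(40, -6) + N(12)) = √(10/9 + (6 + 2*12)) = √(10/9 + (6 + 24)) = √(10/9 + 30) = √(280/9) = 2*√70/3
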